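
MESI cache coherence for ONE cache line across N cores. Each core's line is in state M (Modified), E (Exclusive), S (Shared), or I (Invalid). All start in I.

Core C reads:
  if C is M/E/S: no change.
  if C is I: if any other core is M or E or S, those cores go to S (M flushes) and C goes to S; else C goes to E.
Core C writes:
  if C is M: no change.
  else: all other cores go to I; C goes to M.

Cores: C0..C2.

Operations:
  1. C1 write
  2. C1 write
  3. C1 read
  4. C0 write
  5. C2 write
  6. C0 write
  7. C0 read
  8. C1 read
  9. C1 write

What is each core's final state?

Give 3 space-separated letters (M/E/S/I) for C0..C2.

Answer: I M I

Derivation:
Op 1: C1 write [C1 write: invalidate none -> C1=M] -> [I,M,I]
Op 2: C1 write [C1 write: already M (modified), no change] -> [I,M,I]
Op 3: C1 read [C1 read: already in M, no change] -> [I,M,I]
Op 4: C0 write [C0 write: invalidate ['C1=M'] -> C0=M] -> [M,I,I]
Op 5: C2 write [C2 write: invalidate ['C0=M'] -> C2=M] -> [I,I,M]
Op 6: C0 write [C0 write: invalidate ['C2=M'] -> C0=M] -> [M,I,I]
Op 7: C0 read [C0 read: already in M, no change] -> [M,I,I]
Op 8: C1 read [C1 read from I: others=['C0=M'] -> C1=S, others downsized to S] -> [S,S,I]
Op 9: C1 write [C1 write: invalidate ['C0=S'] -> C1=M] -> [I,M,I]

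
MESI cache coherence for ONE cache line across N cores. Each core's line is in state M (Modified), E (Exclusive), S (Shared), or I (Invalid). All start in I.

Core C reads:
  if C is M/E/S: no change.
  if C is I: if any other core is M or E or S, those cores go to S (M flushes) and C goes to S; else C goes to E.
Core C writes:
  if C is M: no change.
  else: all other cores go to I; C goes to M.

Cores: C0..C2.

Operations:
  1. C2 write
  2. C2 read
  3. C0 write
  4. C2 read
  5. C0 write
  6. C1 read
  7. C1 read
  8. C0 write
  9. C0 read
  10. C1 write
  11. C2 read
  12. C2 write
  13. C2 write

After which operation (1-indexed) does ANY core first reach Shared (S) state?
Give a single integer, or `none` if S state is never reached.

Op 1: C2 write [C2 write: invalidate none -> C2=M] -> [I,I,M]
Op 2: C2 read [C2 read: already in M, no change] -> [I,I,M]
Op 3: C0 write [C0 write: invalidate ['C2=M'] -> C0=M] -> [M,I,I]
Op 4: C2 read [C2 read from I: others=['C0=M'] -> C2=S, others downsized to S] -> [S,I,S]
  -> First S state at op 4; remaining ops need not be traced.

Answer: 4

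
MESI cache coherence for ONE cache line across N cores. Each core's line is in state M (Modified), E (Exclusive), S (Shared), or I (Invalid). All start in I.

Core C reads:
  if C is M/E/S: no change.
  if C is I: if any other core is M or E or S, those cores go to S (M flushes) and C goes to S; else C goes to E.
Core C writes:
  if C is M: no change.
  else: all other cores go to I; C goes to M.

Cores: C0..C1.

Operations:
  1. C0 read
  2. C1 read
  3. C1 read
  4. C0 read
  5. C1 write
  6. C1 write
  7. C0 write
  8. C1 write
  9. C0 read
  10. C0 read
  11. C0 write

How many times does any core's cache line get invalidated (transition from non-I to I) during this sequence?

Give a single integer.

Answer: 4

Derivation:
Op 1: C0 read [C0 read from I: no other sharers -> C0=E (exclusive)] -> [E,I] (invalidations this op: 0; running total: 0)
Op 2: C1 read [C1 read from I: others=['C0=E'] -> C1=S, others downsized to S] -> [S,S] (invalidations this op: 0; running total: 0)
Op 3: C1 read [C1 read: already in S, no change] -> [S,S] (invalidations this op: 0; running total: 0)
Op 4: C0 read [C0 read: already in S, no change] -> [S,S] (invalidations this op: 0; running total: 0)
Op 5: C1 write [C1 write: invalidate ['C0=S'] -> C1=M] -> [I,M] (invalidations this op: 1; running total: 1)
Op 6: C1 write [C1 write: already M (modified), no change] -> [I,M] (invalidations this op: 0; running total: 1)
Op 7: C0 write [C0 write: invalidate ['C1=M'] -> C0=M] -> [M,I] (invalidations this op: 1; running total: 2)
Op 8: C1 write [C1 write: invalidate ['C0=M'] -> C1=M] -> [I,M] (invalidations this op: 1; running total: 3)
Op 9: C0 read [C0 read from I: others=['C1=M'] -> C0=S, others downsized to S] -> [S,S] (invalidations this op: 0; running total: 3)
Op 10: C0 read [C0 read: already in S, no change] -> [S,S] (invalidations this op: 0; running total: 3)
Op 11: C0 write [C0 write: invalidate ['C1=S'] -> C0=M] -> [M,I] (invalidations this op: 1; running total: 4)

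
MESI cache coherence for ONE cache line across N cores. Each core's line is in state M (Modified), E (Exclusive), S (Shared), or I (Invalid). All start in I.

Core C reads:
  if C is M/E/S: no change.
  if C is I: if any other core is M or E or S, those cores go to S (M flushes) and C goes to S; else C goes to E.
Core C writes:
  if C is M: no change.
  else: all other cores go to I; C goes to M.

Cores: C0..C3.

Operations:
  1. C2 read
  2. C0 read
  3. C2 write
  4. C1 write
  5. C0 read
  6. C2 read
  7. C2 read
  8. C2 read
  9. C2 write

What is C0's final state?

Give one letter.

Answer: I

Derivation:
Op 1: C2 read [C2 read from I: no other sharers -> C2=E (exclusive)] -> [I,I,E,I]
Op 2: C0 read [C0 read from I: others=['C2=E'] -> C0=S, others downsized to S] -> [S,I,S,I]
Op 3: C2 write [C2 write: invalidate ['C0=S'] -> C2=M] -> [I,I,M,I]
Op 4: C1 write [C1 write: invalidate ['C2=M'] -> C1=M] -> [I,M,I,I]
Op 5: C0 read [C0 read from I: others=['C1=M'] -> C0=S, others downsized to S] -> [S,S,I,I]
Op 6: C2 read [C2 read from I: others=['C0=S', 'C1=S'] -> C2=S, others downsized to S] -> [S,S,S,I]
Op 7: C2 read [C2 read: already in S, no change] -> [S,S,S,I]
Op 8: C2 read [C2 read: already in S, no change] -> [S,S,S,I]
Op 9: C2 write [C2 write: invalidate ['C0=S', 'C1=S'] -> C2=M] -> [I,I,M,I]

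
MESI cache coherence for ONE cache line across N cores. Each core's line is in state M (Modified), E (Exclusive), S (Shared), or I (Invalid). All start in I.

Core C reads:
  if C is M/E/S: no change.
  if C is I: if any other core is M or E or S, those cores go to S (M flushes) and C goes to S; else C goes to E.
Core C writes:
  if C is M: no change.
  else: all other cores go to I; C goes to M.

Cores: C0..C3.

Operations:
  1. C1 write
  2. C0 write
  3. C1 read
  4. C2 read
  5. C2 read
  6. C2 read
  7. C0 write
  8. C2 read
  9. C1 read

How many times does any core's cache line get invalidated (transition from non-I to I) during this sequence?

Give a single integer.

Op 1: C1 write [C1 write: invalidate none -> C1=M] -> [I,M,I,I] (invalidations this op: 0; running total: 0)
Op 2: C0 write [C0 write: invalidate ['C1=M'] -> C0=M] -> [M,I,I,I] (invalidations this op: 1; running total: 1)
Op 3: C1 read [C1 read from I: others=['C0=M'] -> C1=S, others downsized to S] -> [S,S,I,I] (invalidations this op: 0; running total: 1)
Op 4: C2 read [C2 read from I: others=['C0=S', 'C1=S'] -> C2=S, others downsized to S] -> [S,S,S,I] (invalidations this op: 0; running total: 1)
Op 5: C2 read [C2 read: already in S, no change] -> [S,S,S,I] (invalidations this op: 0; running total: 1)
Op 6: C2 read [C2 read: already in S, no change] -> [S,S,S,I] (invalidations this op: 0; running total: 1)
Op 7: C0 write [C0 write: invalidate ['C1=S', 'C2=S'] -> C0=M] -> [M,I,I,I] (invalidations this op: 2; running total: 3)
Op 8: C2 read [C2 read from I: others=['C0=M'] -> C2=S, others downsized to S] -> [S,I,S,I] (invalidations this op: 0; running total: 3)
Op 9: C1 read [C1 read from I: others=['C0=S', 'C2=S'] -> C1=S, others downsized to S] -> [S,S,S,I] (invalidations this op: 0; running total: 3)

Answer: 3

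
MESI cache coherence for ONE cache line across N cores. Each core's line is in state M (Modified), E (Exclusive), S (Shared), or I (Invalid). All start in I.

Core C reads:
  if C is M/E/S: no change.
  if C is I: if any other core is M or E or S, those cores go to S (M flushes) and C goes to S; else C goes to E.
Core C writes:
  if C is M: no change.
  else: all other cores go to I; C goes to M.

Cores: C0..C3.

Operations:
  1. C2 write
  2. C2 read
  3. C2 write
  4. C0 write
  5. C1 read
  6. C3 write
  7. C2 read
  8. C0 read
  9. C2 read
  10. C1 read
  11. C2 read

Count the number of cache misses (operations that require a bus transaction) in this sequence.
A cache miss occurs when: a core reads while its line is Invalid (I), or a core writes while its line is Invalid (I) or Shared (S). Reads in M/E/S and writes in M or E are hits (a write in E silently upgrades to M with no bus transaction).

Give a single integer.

Answer: 7

Derivation:
Op 1: C2 write [C2 write: invalidate none -> C2=M] -> [I,I,M,I] [MISS #1: write from I]
Op 2: C2 read [C2 read: already in M, no change] -> [I,I,M,I] [hit: read from M]
Op 3: C2 write [C2 write: already M (modified), no change] -> [I,I,M,I] [hit: write from M]
Op 4: C0 write [C0 write: invalidate ['C2=M'] -> C0=M] -> [M,I,I,I] [MISS #2: write from I]
Op 5: C1 read [C1 read from I: others=['C0=M'] -> C1=S, others downsized to S] -> [S,S,I,I] [MISS #3: read from I]
Op 6: C3 write [C3 write: invalidate ['C0=S', 'C1=S'] -> C3=M] -> [I,I,I,M] [MISS #4: write from I]
Op 7: C2 read [C2 read from I: others=['C3=M'] -> C2=S, others downsized to S] -> [I,I,S,S] [MISS #5: read from I]
Op 8: C0 read [C0 read from I: others=['C2=S', 'C3=S'] -> C0=S, others downsized to S] -> [S,I,S,S] [MISS #6: read from I]
Op 9: C2 read [C2 read: already in S, no change] -> [S,I,S,S] [hit: read from S]
Op 10: C1 read [C1 read from I: others=['C0=S', 'C2=S', 'C3=S'] -> C1=S, others downsized to S] -> [S,S,S,S] [MISS #7: read from I]
Op 11: C2 read [C2 read: already in S, no change] -> [S,S,S,S] [hit: read from S]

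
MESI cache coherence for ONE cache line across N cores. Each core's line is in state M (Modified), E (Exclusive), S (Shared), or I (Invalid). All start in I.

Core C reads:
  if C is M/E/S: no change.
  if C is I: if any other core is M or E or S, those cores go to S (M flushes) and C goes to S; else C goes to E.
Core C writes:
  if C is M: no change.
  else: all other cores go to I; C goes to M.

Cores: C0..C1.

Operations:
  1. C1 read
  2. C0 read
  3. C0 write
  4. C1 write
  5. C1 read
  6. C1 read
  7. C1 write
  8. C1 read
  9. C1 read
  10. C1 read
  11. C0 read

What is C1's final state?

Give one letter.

Op 1: C1 read [C1 read from I: no other sharers -> C1=E (exclusive)] -> [I,E]
Op 2: C0 read [C0 read from I: others=['C1=E'] -> C0=S, others downsized to S] -> [S,S]
Op 3: C0 write [C0 write: invalidate ['C1=S'] -> C0=M] -> [M,I]
Op 4: C1 write [C1 write: invalidate ['C0=M'] -> C1=M] -> [I,M]
Op 5: C1 read [C1 read: already in M, no change] -> [I,M]
Op 6: C1 read [C1 read: already in M, no change] -> [I,M]
Op 7: C1 write [C1 write: already M (modified), no change] -> [I,M]
Op 8: C1 read [C1 read: already in M, no change] -> [I,M]
Op 9: C1 read [C1 read: already in M, no change] -> [I,M]
Op 10: C1 read [C1 read: already in M, no change] -> [I,M]
Op 11: C0 read [C0 read from I: others=['C1=M'] -> C0=S, others downsized to S] -> [S,S]

Answer: S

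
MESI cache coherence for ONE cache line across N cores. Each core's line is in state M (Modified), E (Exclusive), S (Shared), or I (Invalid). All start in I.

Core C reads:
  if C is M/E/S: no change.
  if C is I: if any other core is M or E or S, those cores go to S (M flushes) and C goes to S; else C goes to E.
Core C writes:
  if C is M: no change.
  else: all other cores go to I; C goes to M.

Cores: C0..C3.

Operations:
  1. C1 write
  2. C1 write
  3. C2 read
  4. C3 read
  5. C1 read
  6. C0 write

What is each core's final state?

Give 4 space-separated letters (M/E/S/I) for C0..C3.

Answer: M I I I

Derivation:
Op 1: C1 write [C1 write: invalidate none -> C1=M] -> [I,M,I,I]
Op 2: C1 write [C1 write: already M (modified), no change] -> [I,M,I,I]
Op 3: C2 read [C2 read from I: others=['C1=M'] -> C2=S, others downsized to S] -> [I,S,S,I]
Op 4: C3 read [C3 read from I: others=['C1=S', 'C2=S'] -> C3=S, others downsized to S] -> [I,S,S,S]
Op 5: C1 read [C1 read: already in S, no change] -> [I,S,S,S]
Op 6: C0 write [C0 write: invalidate ['C1=S', 'C2=S', 'C3=S'] -> C0=M] -> [M,I,I,I]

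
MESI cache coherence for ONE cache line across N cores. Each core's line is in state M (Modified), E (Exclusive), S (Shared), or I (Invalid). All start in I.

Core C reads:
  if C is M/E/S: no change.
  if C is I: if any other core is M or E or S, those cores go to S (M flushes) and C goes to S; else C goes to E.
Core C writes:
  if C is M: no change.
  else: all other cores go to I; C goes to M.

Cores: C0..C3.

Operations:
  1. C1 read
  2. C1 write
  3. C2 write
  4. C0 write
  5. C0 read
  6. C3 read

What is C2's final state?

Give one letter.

Op 1: C1 read [C1 read from I: no other sharers -> C1=E (exclusive)] -> [I,E,I,I]
Op 2: C1 write [C1 write: invalidate none -> C1=M] -> [I,M,I,I]
Op 3: C2 write [C2 write: invalidate ['C1=M'] -> C2=M] -> [I,I,M,I]
Op 4: C0 write [C0 write: invalidate ['C2=M'] -> C0=M] -> [M,I,I,I]
Op 5: C0 read [C0 read: already in M, no change] -> [M,I,I,I]
Op 6: C3 read [C3 read from I: others=['C0=M'] -> C3=S, others downsized to S] -> [S,I,I,S]

Answer: I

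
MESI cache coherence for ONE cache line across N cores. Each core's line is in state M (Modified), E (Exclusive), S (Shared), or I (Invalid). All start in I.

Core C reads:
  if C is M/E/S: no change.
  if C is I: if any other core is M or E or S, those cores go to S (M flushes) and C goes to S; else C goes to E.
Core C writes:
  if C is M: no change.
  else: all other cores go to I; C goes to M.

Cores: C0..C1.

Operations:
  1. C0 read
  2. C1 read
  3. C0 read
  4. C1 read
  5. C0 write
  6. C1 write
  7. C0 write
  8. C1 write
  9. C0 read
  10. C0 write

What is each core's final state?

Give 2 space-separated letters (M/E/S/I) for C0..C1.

Op 1: C0 read [C0 read from I: no other sharers -> C0=E (exclusive)] -> [E,I]
Op 2: C1 read [C1 read from I: others=['C0=E'] -> C1=S, others downsized to S] -> [S,S]
Op 3: C0 read [C0 read: already in S, no change] -> [S,S]
Op 4: C1 read [C1 read: already in S, no change] -> [S,S]
Op 5: C0 write [C0 write: invalidate ['C1=S'] -> C0=M] -> [M,I]
Op 6: C1 write [C1 write: invalidate ['C0=M'] -> C1=M] -> [I,M]
Op 7: C0 write [C0 write: invalidate ['C1=M'] -> C0=M] -> [M,I]
Op 8: C1 write [C1 write: invalidate ['C0=M'] -> C1=M] -> [I,M]
Op 9: C0 read [C0 read from I: others=['C1=M'] -> C0=S, others downsized to S] -> [S,S]
Op 10: C0 write [C0 write: invalidate ['C1=S'] -> C0=M] -> [M,I]

Answer: M I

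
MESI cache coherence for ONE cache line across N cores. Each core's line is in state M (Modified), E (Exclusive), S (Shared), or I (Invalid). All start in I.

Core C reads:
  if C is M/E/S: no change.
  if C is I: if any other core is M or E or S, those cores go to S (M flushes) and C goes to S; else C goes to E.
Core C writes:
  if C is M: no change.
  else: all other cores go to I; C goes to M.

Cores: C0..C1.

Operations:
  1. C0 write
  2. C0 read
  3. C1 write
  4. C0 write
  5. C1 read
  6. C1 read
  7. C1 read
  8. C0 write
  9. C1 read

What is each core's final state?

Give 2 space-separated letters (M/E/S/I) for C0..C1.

Answer: S S

Derivation:
Op 1: C0 write [C0 write: invalidate none -> C0=M] -> [M,I]
Op 2: C0 read [C0 read: already in M, no change] -> [M,I]
Op 3: C1 write [C1 write: invalidate ['C0=M'] -> C1=M] -> [I,M]
Op 4: C0 write [C0 write: invalidate ['C1=M'] -> C0=M] -> [M,I]
Op 5: C1 read [C1 read from I: others=['C0=M'] -> C1=S, others downsized to S] -> [S,S]
Op 6: C1 read [C1 read: already in S, no change] -> [S,S]
Op 7: C1 read [C1 read: already in S, no change] -> [S,S]
Op 8: C0 write [C0 write: invalidate ['C1=S'] -> C0=M] -> [M,I]
Op 9: C1 read [C1 read from I: others=['C0=M'] -> C1=S, others downsized to S] -> [S,S]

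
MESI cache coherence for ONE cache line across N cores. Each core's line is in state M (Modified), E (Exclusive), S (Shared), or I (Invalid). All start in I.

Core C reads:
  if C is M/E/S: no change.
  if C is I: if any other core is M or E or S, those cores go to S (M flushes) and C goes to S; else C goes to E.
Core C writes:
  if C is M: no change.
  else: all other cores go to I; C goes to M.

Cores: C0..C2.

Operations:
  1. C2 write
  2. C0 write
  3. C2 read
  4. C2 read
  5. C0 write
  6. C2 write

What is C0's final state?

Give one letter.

Op 1: C2 write [C2 write: invalidate none -> C2=M] -> [I,I,M]
Op 2: C0 write [C0 write: invalidate ['C2=M'] -> C0=M] -> [M,I,I]
Op 3: C2 read [C2 read from I: others=['C0=M'] -> C2=S, others downsized to S] -> [S,I,S]
Op 4: C2 read [C2 read: already in S, no change] -> [S,I,S]
Op 5: C0 write [C0 write: invalidate ['C2=S'] -> C0=M] -> [M,I,I]
Op 6: C2 write [C2 write: invalidate ['C0=M'] -> C2=M] -> [I,I,M]

Answer: I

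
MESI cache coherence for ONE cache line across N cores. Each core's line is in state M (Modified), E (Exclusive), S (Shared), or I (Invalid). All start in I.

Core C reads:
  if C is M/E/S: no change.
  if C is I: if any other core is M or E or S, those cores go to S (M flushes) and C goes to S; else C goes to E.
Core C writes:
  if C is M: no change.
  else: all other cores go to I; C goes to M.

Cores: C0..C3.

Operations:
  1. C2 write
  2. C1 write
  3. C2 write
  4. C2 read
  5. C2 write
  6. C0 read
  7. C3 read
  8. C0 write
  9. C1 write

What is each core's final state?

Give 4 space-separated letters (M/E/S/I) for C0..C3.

Op 1: C2 write [C2 write: invalidate none -> C2=M] -> [I,I,M,I]
Op 2: C1 write [C1 write: invalidate ['C2=M'] -> C1=M] -> [I,M,I,I]
Op 3: C2 write [C2 write: invalidate ['C1=M'] -> C2=M] -> [I,I,M,I]
Op 4: C2 read [C2 read: already in M, no change] -> [I,I,M,I]
Op 5: C2 write [C2 write: already M (modified), no change] -> [I,I,M,I]
Op 6: C0 read [C0 read from I: others=['C2=M'] -> C0=S, others downsized to S] -> [S,I,S,I]
Op 7: C3 read [C3 read from I: others=['C0=S', 'C2=S'] -> C3=S, others downsized to S] -> [S,I,S,S]
Op 8: C0 write [C0 write: invalidate ['C2=S', 'C3=S'] -> C0=M] -> [M,I,I,I]
Op 9: C1 write [C1 write: invalidate ['C0=M'] -> C1=M] -> [I,M,I,I]

Answer: I M I I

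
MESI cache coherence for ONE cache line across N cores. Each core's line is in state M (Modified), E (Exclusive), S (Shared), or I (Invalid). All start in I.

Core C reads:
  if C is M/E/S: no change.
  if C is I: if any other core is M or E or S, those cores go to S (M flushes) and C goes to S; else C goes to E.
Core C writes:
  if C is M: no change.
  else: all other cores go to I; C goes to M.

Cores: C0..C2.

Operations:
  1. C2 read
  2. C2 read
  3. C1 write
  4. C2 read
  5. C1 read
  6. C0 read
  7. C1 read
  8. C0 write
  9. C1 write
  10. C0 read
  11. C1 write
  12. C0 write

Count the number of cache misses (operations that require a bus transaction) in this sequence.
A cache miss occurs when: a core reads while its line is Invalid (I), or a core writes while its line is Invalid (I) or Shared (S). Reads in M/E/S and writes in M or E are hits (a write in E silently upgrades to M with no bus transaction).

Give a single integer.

Answer: 9

Derivation:
Op 1: C2 read [C2 read from I: no other sharers -> C2=E (exclusive)] -> [I,I,E] [MISS #1: read from I]
Op 2: C2 read [C2 read: already in E, no change] -> [I,I,E] [hit: read from E]
Op 3: C1 write [C1 write: invalidate ['C2=E'] -> C1=M] -> [I,M,I] [MISS #2: write from I]
Op 4: C2 read [C2 read from I: others=['C1=M'] -> C2=S, others downsized to S] -> [I,S,S] [MISS #3: read from I]
Op 5: C1 read [C1 read: already in S, no change] -> [I,S,S] [hit: read from S]
Op 6: C0 read [C0 read from I: others=['C1=S', 'C2=S'] -> C0=S, others downsized to S] -> [S,S,S] [MISS #4: read from I]
Op 7: C1 read [C1 read: already in S, no change] -> [S,S,S] [hit: read from S]
Op 8: C0 write [C0 write: invalidate ['C1=S', 'C2=S'] -> C0=M] -> [M,I,I] [MISS #5: write from S]
Op 9: C1 write [C1 write: invalidate ['C0=M'] -> C1=M] -> [I,M,I] [MISS #6: write from I]
Op 10: C0 read [C0 read from I: others=['C1=M'] -> C0=S, others downsized to S] -> [S,S,I] [MISS #7: read from I]
Op 11: C1 write [C1 write: invalidate ['C0=S'] -> C1=M] -> [I,M,I] [MISS #8: write from S]
Op 12: C0 write [C0 write: invalidate ['C1=M'] -> C0=M] -> [M,I,I] [MISS #9: write from I]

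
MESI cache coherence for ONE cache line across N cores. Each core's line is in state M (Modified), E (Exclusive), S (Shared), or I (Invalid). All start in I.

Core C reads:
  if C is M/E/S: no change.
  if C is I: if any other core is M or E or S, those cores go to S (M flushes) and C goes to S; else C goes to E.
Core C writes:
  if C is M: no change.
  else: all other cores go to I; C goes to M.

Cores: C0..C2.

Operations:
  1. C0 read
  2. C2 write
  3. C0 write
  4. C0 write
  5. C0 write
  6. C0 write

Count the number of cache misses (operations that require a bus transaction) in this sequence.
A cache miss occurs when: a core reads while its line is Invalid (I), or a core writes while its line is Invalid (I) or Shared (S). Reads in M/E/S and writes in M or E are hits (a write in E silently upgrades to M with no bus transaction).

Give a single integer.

Op 1: C0 read [C0 read from I: no other sharers -> C0=E (exclusive)] -> [E,I,I] [MISS #1: read from I]
Op 2: C2 write [C2 write: invalidate ['C0=E'] -> C2=M] -> [I,I,M] [MISS #2: write from I]
Op 3: C0 write [C0 write: invalidate ['C2=M'] -> C0=M] -> [M,I,I] [MISS #3: write from I]
Op 4: C0 write [C0 write: already M (modified), no change] -> [M,I,I] [hit: write from M]
Op 5: C0 write [C0 write: already M (modified), no change] -> [M,I,I] [hit: write from M]
Op 6: C0 write [C0 write: already M (modified), no change] -> [M,I,I] [hit: write from M]

Answer: 3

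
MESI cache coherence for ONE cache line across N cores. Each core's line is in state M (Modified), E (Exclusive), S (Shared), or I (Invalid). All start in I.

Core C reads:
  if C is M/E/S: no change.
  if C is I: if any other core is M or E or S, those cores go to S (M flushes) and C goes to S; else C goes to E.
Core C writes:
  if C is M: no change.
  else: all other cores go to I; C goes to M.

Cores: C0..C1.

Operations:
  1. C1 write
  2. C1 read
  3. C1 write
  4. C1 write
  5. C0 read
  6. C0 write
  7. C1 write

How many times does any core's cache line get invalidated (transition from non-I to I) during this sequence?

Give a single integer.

Answer: 2

Derivation:
Op 1: C1 write [C1 write: invalidate none -> C1=M] -> [I,M] (invalidations this op: 0; running total: 0)
Op 2: C1 read [C1 read: already in M, no change] -> [I,M] (invalidations this op: 0; running total: 0)
Op 3: C1 write [C1 write: already M (modified), no change] -> [I,M] (invalidations this op: 0; running total: 0)
Op 4: C1 write [C1 write: already M (modified), no change] -> [I,M] (invalidations this op: 0; running total: 0)
Op 5: C0 read [C0 read from I: others=['C1=M'] -> C0=S, others downsized to S] -> [S,S] (invalidations this op: 0; running total: 0)
Op 6: C0 write [C0 write: invalidate ['C1=S'] -> C0=M] -> [M,I] (invalidations this op: 1; running total: 1)
Op 7: C1 write [C1 write: invalidate ['C0=M'] -> C1=M] -> [I,M] (invalidations this op: 1; running total: 2)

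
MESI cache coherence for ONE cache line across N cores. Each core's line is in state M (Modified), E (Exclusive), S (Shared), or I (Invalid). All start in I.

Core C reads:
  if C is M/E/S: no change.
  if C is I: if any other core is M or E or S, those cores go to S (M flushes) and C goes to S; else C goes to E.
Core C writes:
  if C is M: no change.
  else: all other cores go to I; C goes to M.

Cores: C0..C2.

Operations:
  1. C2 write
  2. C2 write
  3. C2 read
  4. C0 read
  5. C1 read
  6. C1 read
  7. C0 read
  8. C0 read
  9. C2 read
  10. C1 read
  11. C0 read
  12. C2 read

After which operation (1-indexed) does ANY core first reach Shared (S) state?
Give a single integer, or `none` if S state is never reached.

Answer: 4

Derivation:
Op 1: C2 write [C2 write: invalidate none -> C2=M] -> [I,I,M]
Op 2: C2 write [C2 write: already M (modified), no change] -> [I,I,M]
Op 3: C2 read [C2 read: already in M, no change] -> [I,I,M]
Op 4: C0 read [C0 read from I: others=['C2=M'] -> C0=S, others downsized to S] -> [S,I,S]
  -> First S state at op 4; remaining ops need not be traced.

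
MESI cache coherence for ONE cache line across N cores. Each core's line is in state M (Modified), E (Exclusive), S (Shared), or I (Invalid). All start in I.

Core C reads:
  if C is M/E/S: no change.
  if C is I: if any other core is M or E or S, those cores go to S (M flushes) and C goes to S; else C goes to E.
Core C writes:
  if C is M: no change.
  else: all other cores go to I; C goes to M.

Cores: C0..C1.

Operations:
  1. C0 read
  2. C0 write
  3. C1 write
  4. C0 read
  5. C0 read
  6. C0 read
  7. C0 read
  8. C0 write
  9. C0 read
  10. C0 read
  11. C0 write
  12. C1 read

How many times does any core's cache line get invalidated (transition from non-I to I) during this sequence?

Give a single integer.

Answer: 2

Derivation:
Op 1: C0 read [C0 read from I: no other sharers -> C0=E (exclusive)] -> [E,I] (invalidations this op: 0; running total: 0)
Op 2: C0 write [C0 write: invalidate none -> C0=M] -> [M,I] (invalidations this op: 0; running total: 0)
Op 3: C1 write [C1 write: invalidate ['C0=M'] -> C1=M] -> [I,M] (invalidations this op: 1; running total: 1)
Op 4: C0 read [C0 read from I: others=['C1=M'] -> C0=S, others downsized to S] -> [S,S] (invalidations this op: 0; running total: 1)
Op 5: C0 read [C0 read: already in S, no change] -> [S,S] (invalidations this op: 0; running total: 1)
Op 6: C0 read [C0 read: already in S, no change] -> [S,S] (invalidations this op: 0; running total: 1)
Op 7: C0 read [C0 read: already in S, no change] -> [S,S] (invalidations this op: 0; running total: 1)
Op 8: C0 write [C0 write: invalidate ['C1=S'] -> C0=M] -> [M,I] (invalidations this op: 1; running total: 2)
Op 9: C0 read [C0 read: already in M, no change] -> [M,I] (invalidations this op: 0; running total: 2)
Op 10: C0 read [C0 read: already in M, no change] -> [M,I] (invalidations this op: 0; running total: 2)
Op 11: C0 write [C0 write: already M (modified), no change] -> [M,I] (invalidations this op: 0; running total: 2)
Op 12: C1 read [C1 read from I: others=['C0=M'] -> C1=S, others downsized to S] -> [S,S] (invalidations this op: 0; running total: 2)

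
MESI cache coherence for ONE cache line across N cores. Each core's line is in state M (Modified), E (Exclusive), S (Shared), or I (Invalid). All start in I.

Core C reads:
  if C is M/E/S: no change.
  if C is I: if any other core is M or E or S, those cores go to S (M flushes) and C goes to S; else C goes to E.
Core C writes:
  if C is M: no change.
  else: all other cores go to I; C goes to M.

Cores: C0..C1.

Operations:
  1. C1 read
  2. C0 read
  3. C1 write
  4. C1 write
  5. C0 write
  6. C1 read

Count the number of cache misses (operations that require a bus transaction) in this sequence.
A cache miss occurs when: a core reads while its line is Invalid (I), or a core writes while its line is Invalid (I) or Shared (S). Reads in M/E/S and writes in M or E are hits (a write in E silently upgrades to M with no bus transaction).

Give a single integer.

Op 1: C1 read [C1 read from I: no other sharers -> C1=E (exclusive)] -> [I,E] [MISS #1: read from I]
Op 2: C0 read [C0 read from I: others=['C1=E'] -> C0=S, others downsized to S] -> [S,S] [MISS #2: read from I]
Op 3: C1 write [C1 write: invalidate ['C0=S'] -> C1=M] -> [I,M] [MISS #3: write from S]
Op 4: C1 write [C1 write: already M (modified), no change] -> [I,M] [hit: write from M]
Op 5: C0 write [C0 write: invalidate ['C1=M'] -> C0=M] -> [M,I] [MISS #4: write from I]
Op 6: C1 read [C1 read from I: others=['C0=M'] -> C1=S, others downsized to S] -> [S,S] [MISS #5: read from I]

Answer: 5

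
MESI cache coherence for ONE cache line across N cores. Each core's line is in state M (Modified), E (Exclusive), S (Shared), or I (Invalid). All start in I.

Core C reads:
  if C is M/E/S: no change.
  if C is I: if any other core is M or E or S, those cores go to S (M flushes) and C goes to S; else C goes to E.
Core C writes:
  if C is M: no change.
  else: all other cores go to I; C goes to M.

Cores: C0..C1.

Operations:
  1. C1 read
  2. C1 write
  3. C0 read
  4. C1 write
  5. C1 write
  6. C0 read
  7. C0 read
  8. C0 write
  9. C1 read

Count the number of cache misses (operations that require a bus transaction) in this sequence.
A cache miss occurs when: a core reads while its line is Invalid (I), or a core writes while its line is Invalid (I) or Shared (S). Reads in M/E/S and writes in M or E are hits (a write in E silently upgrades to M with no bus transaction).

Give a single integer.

Op 1: C1 read [C1 read from I: no other sharers -> C1=E (exclusive)] -> [I,E] [MISS #1: read from I]
Op 2: C1 write [C1 write: invalidate none -> C1=M] -> [I,M] [hit: write from E is a silent E->M upgrade, no bus transaction]
Op 3: C0 read [C0 read from I: others=['C1=M'] -> C0=S, others downsized to S] -> [S,S] [MISS #2: read from I]
Op 4: C1 write [C1 write: invalidate ['C0=S'] -> C1=M] -> [I,M] [MISS #3: write from S]
Op 5: C1 write [C1 write: already M (modified), no change] -> [I,M] [hit: write from M]
Op 6: C0 read [C0 read from I: others=['C1=M'] -> C0=S, others downsized to S] -> [S,S] [MISS #4: read from I]
Op 7: C0 read [C0 read: already in S, no change] -> [S,S] [hit: read from S]
Op 8: C0 write [C0 write: invalidate ['C1=S'] -> C0=M] -> [M,I] [MISS #5: write from S]
Op 9: C1 read [C1 read from I: others=['C0=M'] -> C1=S, others downsized to S] -> [S,S] [MISS #6: read from I]

Answer: 6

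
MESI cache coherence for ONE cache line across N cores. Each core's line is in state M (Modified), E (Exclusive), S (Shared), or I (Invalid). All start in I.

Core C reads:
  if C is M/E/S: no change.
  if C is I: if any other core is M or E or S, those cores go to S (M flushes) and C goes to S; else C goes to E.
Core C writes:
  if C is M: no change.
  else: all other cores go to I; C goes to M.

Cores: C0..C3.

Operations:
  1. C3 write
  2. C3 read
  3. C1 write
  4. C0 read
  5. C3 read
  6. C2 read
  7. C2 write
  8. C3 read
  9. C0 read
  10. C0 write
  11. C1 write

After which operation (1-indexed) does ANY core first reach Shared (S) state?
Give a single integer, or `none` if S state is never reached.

Answer: 4

Derivation:
Op 1: C3 write [C3 write: invalidate none -> C3=M] -> [I,I,I,M]
Op 2: C3 read [C3 read: already in M, no change] -> [I,I,I,M]
Op 3: C1 write [C1 write: invalidate ['C3=M'] -> C1=M] -> [I,M,I,I]
Op 4: C0 read [C0 read from I: others=['C1=M'] -> C0=S, others downsized to S] -> [S,S,I,I]
  -> First S state at op 4; remaining ops need not be traced.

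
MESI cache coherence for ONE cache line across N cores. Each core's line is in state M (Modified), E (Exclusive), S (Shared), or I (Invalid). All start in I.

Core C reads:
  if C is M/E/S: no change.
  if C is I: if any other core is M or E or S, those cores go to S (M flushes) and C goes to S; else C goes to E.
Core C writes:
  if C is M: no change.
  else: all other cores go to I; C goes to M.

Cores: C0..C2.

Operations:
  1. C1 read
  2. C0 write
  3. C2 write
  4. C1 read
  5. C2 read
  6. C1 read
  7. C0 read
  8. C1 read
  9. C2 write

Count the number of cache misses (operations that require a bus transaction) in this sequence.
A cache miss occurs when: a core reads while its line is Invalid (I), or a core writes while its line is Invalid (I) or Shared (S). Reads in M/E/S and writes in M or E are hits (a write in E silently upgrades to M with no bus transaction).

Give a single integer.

Answer: 6

Derivation:
Op 1: C1 read [C1 read from I: no other sharers -> C1=E (exclusive)] -> [I,E,I] [MISS #1: read from I]
Op 2: C0 write [C0 write: invalidate ['C1=E'] -> C0=M] -> [M,I,I] [MISS #2: write from I]
Op 3: C2 write [C2 write: invalidate ['C0=M'] -> C2=M] -> [I,I,M] [MISS #3: write from I]
Op 4: C1 read [C1 read from I: others=['C2=M'] -> C1=S, others downsized to S] -> [I,S,S] [MISS #4: read from I]
Op 5: C2 read [C2 read: already in S, no change] -> [I,S,S] [hit: read from S]
Op 6: C1 read [C1 read: already in S, no change] -> [I,S,S] [hit: read from S]
Op 7: C0 read [C0 read from I: others=['C1=S', 'C2=S'] -> C0=S, others downsized to S] -> [S,S,S] [MISS #5: read from I]
Op 8: C1 read [C1 read: already in S, no change] -> [S,S,S] [hit: read from S]
Op 9: C2 write [C2 write: invalidate ['C0=S', 'C1=S'] -> C2=M] -> [I,I,M] [MISS #6: write from S]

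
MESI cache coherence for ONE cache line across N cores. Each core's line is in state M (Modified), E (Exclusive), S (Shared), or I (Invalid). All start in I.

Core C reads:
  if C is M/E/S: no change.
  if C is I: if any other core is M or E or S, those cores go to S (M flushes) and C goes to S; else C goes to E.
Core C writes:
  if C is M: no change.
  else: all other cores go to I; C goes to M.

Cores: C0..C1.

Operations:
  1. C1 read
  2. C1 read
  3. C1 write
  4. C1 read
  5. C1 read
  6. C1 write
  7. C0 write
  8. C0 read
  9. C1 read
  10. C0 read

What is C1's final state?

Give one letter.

Answer: S

Derivation:
Op 1: C1 read [C1 read from I: no other sharers -> C1=E (exclusive)] -> [I,E]
Op 2: C1 read [C1 read: already in E, no change] -> [I,E]
Op 3: C1 write [C1 write: invalidate none -> C1=M] -> [I,M]
Op 4: C1 read [C1 read: already in M, no change] -> [I,M]
Op 5: C1 read [C1 read: already in M, no change] -> [I,M]
Op 6: C1 write [C1 write: already M (modified), no change] -> [I,M]
Op 7: C0 write [C0 write: invalidate ['C1=M'] -> C0=M] -> [M,I]
Op 8: C0 read [C0 read: already in M, no change] -> [M,I]
Op 9: C1 read [C1 read from I: others=['C0=M'] -> C1=S, others downsized to S] -> [S,S]
Op 10: C0 read [C0 read: already in S, no change] -> [S,S]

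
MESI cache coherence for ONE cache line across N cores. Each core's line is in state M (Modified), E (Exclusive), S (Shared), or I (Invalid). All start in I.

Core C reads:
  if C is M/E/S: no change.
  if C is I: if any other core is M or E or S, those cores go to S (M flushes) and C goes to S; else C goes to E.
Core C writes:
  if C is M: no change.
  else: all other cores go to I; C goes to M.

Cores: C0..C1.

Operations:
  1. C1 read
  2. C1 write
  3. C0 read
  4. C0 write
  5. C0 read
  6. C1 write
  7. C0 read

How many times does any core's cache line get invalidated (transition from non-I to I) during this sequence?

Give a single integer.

Op 1: C1 read [C1 read from I: no other sharers -> C1=E (exclusive)] -> [I,E] (invalidations this op: 0; running total: 0)
Op 2: C1 write [C1 write: invalidate none -> C1=M] -> [I,M] (invalidations this op: 0; running total: 0)
Op 3: C0 read [C0 read from I: others=['C1=M'] -> C0=S, others downsized to S] -> [S,S] (invalidations this op: 0; running total: 0)
Op 4: C0 write [C0 write: invalidate ['C1=S'] -> C0=M] -> [M,I] (invalidations this op: 1; running total: 1)
Op 5: C0 read [C0 read: already in M, no change] -> [M,I] (invalidations this op: 0; running total: 1)
Op 6: C1 write [C1 write: invalidate ['C0=M'] -> C1=M] -> [I,M] (invalidations this op: 1; running total: 2)
Op 7: C0 read [C0 read from I: others=['C1=M'] -> C0=S, others downsized to S] -> [S,S] (invalidations this op: 0; running total: 2)

Answer: 2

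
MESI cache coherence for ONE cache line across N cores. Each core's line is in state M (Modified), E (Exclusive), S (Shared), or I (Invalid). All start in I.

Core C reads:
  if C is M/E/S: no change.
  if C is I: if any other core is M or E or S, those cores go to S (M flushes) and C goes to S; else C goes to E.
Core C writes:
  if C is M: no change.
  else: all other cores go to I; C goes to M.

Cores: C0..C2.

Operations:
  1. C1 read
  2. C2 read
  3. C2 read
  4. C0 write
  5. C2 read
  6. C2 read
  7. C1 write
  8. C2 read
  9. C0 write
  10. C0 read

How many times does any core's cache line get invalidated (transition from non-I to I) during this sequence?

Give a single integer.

Answer: 6

Derivation:
Op 1: C1 read [C1 read from I: no other sharers -> C1=E (exclusive)] -> [I,E,I] (invalidations this op: 0; running total: 0)
Op 2: C2 read [C2 read from I: others=['C1=E'] -> C2=S, others downsized to S] -> [I,S,S] (invalidations this op: 0; running total: 0)
Op 3: C2 read [C2 read: already in S, no change] -> [I,S,S] (invalidations this op: 0; running total: 0)
Op 4: C0 write [C0 write: invalidate ['C1=S', 'C2=S'] -> C0=M] -> [M,I,I] (invalidations this op: 2; running total: 2)
Op 5: C2 read [C2 read from I: others=['C0=M'] -> C2=S, others downsized to S] -> [S,I,S] (invalidations this op: 0; running total: 2)
Op 6: C2 read [C2 read: already in S, no change] -> [S,I,S] (invalidations this op: 0; running total: 2)
Op 7: C1 write [C1 write: invalidate ['C0=S', 'C2=S'] -> C1=M] -> [I,M,I] (invalidations this op: 2; running total: 4)
Op 8: C2 read [C2 read from I: others=['C1=M'] -> C2=S, others downsized to S] -> [I,S,S] (invalidations this op: 0; running total: 4)
Op 9: C0 write [C0 write: invalidate ['C1=S', 'C2=S'] -> C0=M] -> [M,I,I] (invalidations this op: 2; running total: 6)
Op 10: C0 read [C0 read: already in M, no change] -> [M,I,I] (invalidations this op: 0; running total: 6)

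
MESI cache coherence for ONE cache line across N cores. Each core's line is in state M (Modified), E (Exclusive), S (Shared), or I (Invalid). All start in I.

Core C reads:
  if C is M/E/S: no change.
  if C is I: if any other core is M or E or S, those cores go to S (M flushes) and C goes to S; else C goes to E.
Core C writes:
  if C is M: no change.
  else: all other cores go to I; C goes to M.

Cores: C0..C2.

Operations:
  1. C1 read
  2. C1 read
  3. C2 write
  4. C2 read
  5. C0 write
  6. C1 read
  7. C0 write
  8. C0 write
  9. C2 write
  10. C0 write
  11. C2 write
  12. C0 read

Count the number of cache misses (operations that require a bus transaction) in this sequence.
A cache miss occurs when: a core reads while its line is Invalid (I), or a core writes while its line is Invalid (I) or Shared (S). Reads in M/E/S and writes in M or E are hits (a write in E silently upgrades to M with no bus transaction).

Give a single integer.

Op 1: C1 read [C1 read from I: no other sharers -> C1=E (exclusive)] -> [I,E,I] [MISS #1: read from I]
Op 2: C1 read [C1 read: already in E, no change] -> [I,E,I] [hit: read from E]
Op 3: C2 write [C2 write: invalidate ['C1=E'] -> C2=M] -> [I,I,M] [MISS #2: write from I]
Op 4: C2 read [C2 read: already in M, no change] -> [I,I,M] [hit: read from M]
Op 5: C0 write [C0 write: invalidate ['C2=M'] -> C0=M] -> [M,I,I] [MISS #3: write from I]
Op 6: C1 read [C1 read from I: others=['C0=M'] -> C1=S, others downsized to S] -> [S,S,I] [MISS #4: read from I]
Op 7: C0 write [C0 write: invalidate ['C1=S'] -> C0=M] -> [M,I,I] [MISS #5: write from S]
Op 8: C0 write [C0 write: already M (modified), no change] -> [M,I,I] [hit: write from M]
Op 9: C2 write [C2 write: invalidate ['C0=M'] -> C2=M] -> [I,I,M] [MISS #6: write from I]
Op 10: C0 write [C0 write: invalidate ['C2=M'] -> C0=M] -> [M,I,I] [MISS #7: write from I]
Op 11: C2 write [C2 write: invalidate ['C0=M'] -> C2=M] -> [I,I,M] [MISS #8: write from I]
Op 12: C0 read [C0 read from I: others=['C2=M'] -> C0=S, others downsized to S] -> [S,I,S] [MISS #9: read from I]

Answer: 9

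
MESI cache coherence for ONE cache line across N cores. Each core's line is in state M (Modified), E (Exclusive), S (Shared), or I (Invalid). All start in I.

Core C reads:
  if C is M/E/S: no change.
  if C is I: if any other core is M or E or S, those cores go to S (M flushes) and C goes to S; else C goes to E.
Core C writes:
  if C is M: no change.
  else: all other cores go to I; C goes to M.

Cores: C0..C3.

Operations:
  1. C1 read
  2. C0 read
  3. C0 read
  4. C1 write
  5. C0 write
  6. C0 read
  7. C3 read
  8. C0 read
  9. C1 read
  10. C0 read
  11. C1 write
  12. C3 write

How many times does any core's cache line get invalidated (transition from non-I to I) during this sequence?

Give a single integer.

Answer: 5

Derivation:
Op 1: C1 read [C1 read from I: no other sharers -> C1=E (exclusive)] -> [I,E,I,I] (invalidations this op: 0; running total: 0)
Op 2: C0 read [C0 read from I: others=['C1=E'] -> C0=S, others downsized to S] -> [S,S,I,I] (invalidations this op: 0; running total: 0)
Op 3: C0 read [C0 read: already in S, no change] -> [S,S,I,I] (invalidations this op: 0; running total: 0)
Op 4: C1 write [C1 write: invalidate ['C0=S'] -> C1=M] -> [I,M,I,I] (invalidations this op: 1; running total: 1)
Op 5: C0 write [C0 write: invalidate ['C1=M'] -> C0=M] -> [M,I,I,I] (invalidations this op: 1; running total: 2)
Op 6: C0 read [C0 read: already in M, no change] -> [M,I,I,I] (invalidations this op: 0; running total: 2)
Op 7: C3 read [C3 read from I: others=['C0=M'] -> C3=S, others downsized to S] -> [S,I,I,S] (invalidations this op: 0; running total: 2)
Op 8: C0 read [C0 read: already in S, no change] -> [S,I,I,S] (invalidations this op: 0; running total: 2)
Op 9: C1 read [C1 read from I: others=['C0=S', 'C3=S'] -> C1=S, others downsized to S] -> [S,S,I,S] (invalidations this op: 0; running total: 2)
Op 10: C0 read [C0 read: already in S, no change] -> [S,S,I,S] (invalidations this op: 0; running total: 2)
Op 11: C1 write [C1 write: invalidate ['C0=S', 'C3=S'] -> C1=M] -> [I,M,I,I] (invalidations this op: 2; running total: 4)
Op 12: C3 write [C3 write: invalidate ['C1=M'] -> C3=M] -> [I,I,I,M] (invalidations this op: 1; running total: 5)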